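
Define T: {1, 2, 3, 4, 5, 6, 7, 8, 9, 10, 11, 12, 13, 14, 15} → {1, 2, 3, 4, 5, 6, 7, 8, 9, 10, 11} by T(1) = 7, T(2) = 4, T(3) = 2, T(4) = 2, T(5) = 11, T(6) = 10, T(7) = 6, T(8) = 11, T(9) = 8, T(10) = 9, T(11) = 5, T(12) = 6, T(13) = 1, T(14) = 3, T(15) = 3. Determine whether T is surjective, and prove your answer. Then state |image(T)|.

11

Every element of the codomain has a preimage: 1 = T(13), 2 = T(3), 3 = T(14), 4 = T(2), 5 = T(11), 6 = T(7), 7 = T(1), 8 = T(9), 9 = T(10), 10 = T(6), 11 = T(5).
So T is surjective.
The image of T is {1, 2, 3, 4, 5, 6, 7, 8, 9, 10, 11}, which has 11 elements.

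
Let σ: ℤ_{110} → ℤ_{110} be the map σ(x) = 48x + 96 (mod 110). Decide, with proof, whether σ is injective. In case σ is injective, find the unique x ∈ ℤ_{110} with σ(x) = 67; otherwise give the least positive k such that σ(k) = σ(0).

55

By definition, injectivity means: for all a, b in the domain, σ(a) = σ(b) implies a = b.
We have gcd(48, 110) = 2 > 1. Taking a = 0 and b = 55: σ(0) = 96 and σ(55) = 48·55 + 96 = 2736 ≡ 96 (mod 110).
So σ(0) = σ(55) while 0 ≠ 55, thus σ is not injective.
Since σ is not injective, we find the least positive k with σ(k) = σ(0): this means 48k ≡ 0 (mod 110), i.e. 110 ∣ 48k. Since gcd(48, 110) = 2, dividing through by 2 this holds exactly when 55 ∣ 24k, and as gcd(24, 55) = 1, exactly when 55 ∣ k.
The smallest positive such k is 55.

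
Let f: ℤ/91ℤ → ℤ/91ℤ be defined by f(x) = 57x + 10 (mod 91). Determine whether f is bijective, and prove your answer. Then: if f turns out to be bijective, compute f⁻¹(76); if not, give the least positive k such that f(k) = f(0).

If f(a) = f(b), then 57a ≡ 57b (mod 91). Because gcd(57, 91) = 1, we may cancel 57 to get a ≡ b (mod 91).
We now compute 57⁻¹ mod 91 explicitly. Euclid's algorithm: 91 = 1·57 + 34, 57 = 1·34 + 23, 34 = 1·23 + 11, 23 = 2·11 + 1; back-substituting gives 1 = 8·57 − 5·91, so 57⁻¹ ≡ 8 (mod 91).
Then y ↦ 8(y − 10) is a two-sided inverse to f, so every y ∈ ℤ/91ℤ has a preimage.
Hence f is bijective.
Since f is bijective, we find f⁻¹(76): we need 57x ≡ 76 − 10 ≡ 66 (mod 91). Using 57⁻¹ = 8: x ≡ 8·66 = 528 = 5·91 + 73, so x = 73.
Check: f(73) = 57·73 + 10 = 4171 = 45·91 + 76 ≡ 76 (mod 91).

73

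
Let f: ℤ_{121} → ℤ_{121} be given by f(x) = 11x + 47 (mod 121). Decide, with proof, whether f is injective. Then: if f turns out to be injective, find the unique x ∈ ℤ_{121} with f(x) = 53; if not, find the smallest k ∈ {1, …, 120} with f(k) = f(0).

11

Recall that f is injective if f(s) = f(t) implies s = t.
We have gcd(11, 121) = 11 > 1. Taking s = 0 and t = 11: f(0) = 47 and f(11) = 11·11 + 47 = 168 ≡ 47 (mod 121).
So f(0) = f(11) while 0 ≠ 11, so f is not injective.
Since f is not injective, we find the least positive k with f(k) = f(0): this means 11k ≡ 0 (mod 121), i.e. 121 ∣ 11k. Since gcd(11, 121) = 11, dividing through by 11 this holds exactly when 11 ∣ k.
The smallest positive such k is 11.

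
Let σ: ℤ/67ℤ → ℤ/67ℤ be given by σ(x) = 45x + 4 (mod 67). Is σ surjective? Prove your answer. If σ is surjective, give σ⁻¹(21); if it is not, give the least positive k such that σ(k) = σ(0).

By definition, surjectivity means every element of the codomain has a preimage under σ.
Since gcd(45, 67) = 1, 45 is invertible modulo 67. Euclid's algorithm: 67 = 1·45 + 22, 45 = 2·22 + 1; back-substituting gives 1 = 3·45 − 2·67, so 45⁻¹ ≡ 3 (mod 67).
Then y ↦ 3(y − 4) is a two-sided inverse to σ, so every y ∈ ℤ/67ℤ has a preimage.
Therefore σ is surjective.
Since σ is surjective, we find σ⁻¹(21): we need 45x ≡ 21 − 4 ≡ 17 (mod 67). Using 45⁻¹ = 3: x ≡ 3·17 = 51, so x = 51.
Check: σ(51) = 45·51 + 4 = 2299 = 34·67 + 21 ≡ 21 (mod 67).

51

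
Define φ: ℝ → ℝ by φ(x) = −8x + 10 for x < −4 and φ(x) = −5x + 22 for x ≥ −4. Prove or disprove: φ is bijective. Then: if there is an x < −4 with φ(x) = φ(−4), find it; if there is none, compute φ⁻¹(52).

-21/4

Both pieces are strictly decreasing (slopes −8 and −5), so each is injective on its own interval.
The left piece maps (−∞, −4) onto (42, ∞); the right piece maps [−4, ∞) onto (−∞, 42].
Since 42 = 42, the images partition ℝ: φ is injective and surjective, hence bijective.
Because the two images are disjoint, no x < −4 has φ(x) = φ(−4), so we compute φ⁻¹(52): 52 lies in (42, ∞), so solve −8x + 10 = 52: x = (52 − 10)/(−8) = −21/4.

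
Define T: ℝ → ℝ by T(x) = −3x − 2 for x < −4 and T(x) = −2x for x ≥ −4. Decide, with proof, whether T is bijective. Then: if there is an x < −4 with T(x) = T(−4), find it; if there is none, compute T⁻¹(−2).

Both pieces are strictly decreasing (slopes −3 and −2), so each is injective on its own interval.
The left piece maps (−∞, −4) onto (10, ∞); the right piece maps [−4, ∞) onto (−∞, 8].
The images leave a gap (10 has no preimage), so T is not surjective, hence not bijective.
Because the two images are disjoint, no x < −4 has T(x) = T(−4), so we compute T⁻¹(−2): −2 lies in (−∞, 8], so solve −2x = −2: x = (−2 − 0)/(−2) = 1.

1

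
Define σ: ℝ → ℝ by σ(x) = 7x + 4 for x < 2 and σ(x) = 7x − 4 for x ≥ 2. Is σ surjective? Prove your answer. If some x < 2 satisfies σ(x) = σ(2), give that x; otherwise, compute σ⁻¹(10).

6/7

Both pieces are strictly increasing (slopes 7 and 7), so each is injective on its own interval.
The left piece maps (−∞, 2) onto (−∞, 18); the right piece maps [2, ∞) onto [10, ∞).
The union (−∞, 18) ∪ [10, ∞) covers ℝ, so σ is surjective.
For the follow-up: the images overlap, so an x < 2 with σ(x) = σ(2) exists. σ(2) = 10; solving 7x + 4 = 10 for x < 2 gives x = (10 − 4)/7 = 6/7.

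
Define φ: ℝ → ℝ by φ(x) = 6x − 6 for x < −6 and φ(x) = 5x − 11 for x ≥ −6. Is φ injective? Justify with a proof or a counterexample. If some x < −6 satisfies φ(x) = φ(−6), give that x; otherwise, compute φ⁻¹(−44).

-19/3

Both pieces are strictly increasing (slopes 6 and 5), so each is injective on its own interval.
The left piece maps (−∞, −6) onto (−∞, −42); the right piece maps [−6, ∞) onto [−41, ∞).
These images are disjoint, so no value is attained by both pieces. Thus φ is injective.
Because the two images are disjoint, no x < −6 has φ(x) = φ(−6), so we compute φ⁻¹(−44): −44 lies in (−∞, −42), so solve 6x − 6 = −44: x = (−44 + 6)/6 = −19/3.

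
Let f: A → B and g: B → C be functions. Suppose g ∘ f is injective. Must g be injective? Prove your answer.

No. Take A = {0, 1, 2}, B = {0, 1, 2, 3, 4, 5}, C = {0, 1, 2, 3, 4, 5}, f(a) = a for each a ∈ A, and g(b) = 4 if b ∈ {4, 5} else g(b) = b.
Then g ∘ f = f is injective (A ⊂ B and f is the inclusion), but g(4) = g(5) = 4 with 4 ≠ 5, so g is not injective.

not injective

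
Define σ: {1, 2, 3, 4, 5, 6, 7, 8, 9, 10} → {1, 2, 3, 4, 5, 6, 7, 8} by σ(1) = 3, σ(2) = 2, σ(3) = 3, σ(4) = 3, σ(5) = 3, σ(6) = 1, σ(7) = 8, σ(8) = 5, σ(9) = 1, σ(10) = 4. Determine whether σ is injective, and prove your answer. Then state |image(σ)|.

6

σ(1) = 3 = σ(3) with 1 ≠ 3, so σ is not injective.
The image of σ is {1, 2, 3, 4, 5, 8}, which has 6 elements.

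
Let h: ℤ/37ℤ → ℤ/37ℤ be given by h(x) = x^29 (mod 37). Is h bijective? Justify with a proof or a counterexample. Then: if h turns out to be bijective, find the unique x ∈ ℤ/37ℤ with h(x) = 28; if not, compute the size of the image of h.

Since 37 is prime, the nonzero elements of ℤ/37ℤ form a cyclic group of order 36.
As gcd(29, 36) = 1, raising to the 29th power is a bijection on this group: if s^29 ≡ t^29 then (st^{−1})^29 = 1, and the only element of order dividing gcd(29, 36) = 1 is 1, so s = t.
With h(0) = 0 this makes h injective on all of ℤ/37ℤ, hence bijective (finite equal-size domain and codomain). In particular h is bijective.
Since h is bijective, we find the preimage of 28. The inverse of x ↦ x^29 on (ℤ/37ℤ)^× is x ↦ x^5, because 29·5 = 145 = 4·36 + 1 ≡ 1 (mod 36) and x^{36} = 1 for x ≠ 0 (Fermat). So h⁻¹(28) = 28^5 mod 37.
Repeated squaring mod 37: 28^1 ≡ 28, 28^2 ≡ 28² = 784 ≡ 7, 28^4 ≡ 7² = 49 ≡ 12. Since 5 = 4 + 1, 28^5 ≡ 12·28: 12·28 = 336 ≡ 3. So 28^5 ≡ 3 (mod 37).
Hence h⁻¹(28) = 3.

3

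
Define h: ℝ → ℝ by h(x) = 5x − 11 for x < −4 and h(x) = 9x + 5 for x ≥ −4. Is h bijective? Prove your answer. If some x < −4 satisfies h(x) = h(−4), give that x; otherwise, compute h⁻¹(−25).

Both pieces are strictly increasing (slopes 5 and 9), so each is injective on its own interval.
The left piece maps (−∞, −4) onto (−∞, −31); the right piece maps [−4, ∞) onto [−31, ∞).
Since −31 = −31, the images partition ℝ: h is injective and surjective, hence bijective.
Because the two images are disjoint, no x < −4 has h(x) = h(−4), so we compute h⁻¹(−25): −25 lies in [−31, ∞), so solve 9x + 5 = −25: x = (−25 − 5)/9 = −10/3.

-10/3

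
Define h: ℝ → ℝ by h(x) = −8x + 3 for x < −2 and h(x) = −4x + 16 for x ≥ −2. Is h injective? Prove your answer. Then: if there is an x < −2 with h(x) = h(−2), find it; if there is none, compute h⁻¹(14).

Both pieces are strictly decreasing (slopes −8 and −4), so each is injective on its own interval.
The left piece maps (−∞, −2) onto (19, ∞); the right piece maps [−2, ∞) onto (−∞, 24].
These images overlap. In particular h(−2) = 24 (right piece), and solving −8x + 3 = 24 on the left piece gives x = −21/8 < −2.
So h(−21/8) = h(−2) with −21/8 ≠ −2, and h is not injective. This x = −21/8 is the requested value below −2.

-21/8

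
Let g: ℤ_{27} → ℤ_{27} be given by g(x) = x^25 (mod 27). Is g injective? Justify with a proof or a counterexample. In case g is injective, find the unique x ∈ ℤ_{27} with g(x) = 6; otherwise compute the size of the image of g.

g(0) = 0^25 = 0.
g(3): Repeated squaring mod 27: 3^1 ≡ 3, 3^2 ≡ 3² = 9, 3^4 ≡ 9² = 81 ≡ 0, 3^8 ≡ 0² = 0, 3^16 ≡ 0² = 0. Since 25 = 16 + 8 + 1, 3^25 ≡ 0·0·3: 0·0 = 0, then 0·3 = 0. So 3^25 ≡ 0 (mod 27).
So g(0) = g(3) = 0 while 0 ≠ 3, thus g is not injective.
Since g is not injective, we determine |image(g)|. Computing x^25 mod 27 for each x (by repeated squaring, reducing mod 27 at every step), the values g(0), g(1), …, g(26) are: 0, 1, 20, 0, 22, 14, 0, 16, 8, 0, 10, 2, 0, 4, 23, 0, 25, 17, 0, 19, 11, 0, 13, 5, 0, 7, 26.
The distinct values are {0, 1, 2, 4, 5, 7, 8, 10, 11, 13, 14, 16, 17, 19, 20, 22, 23, 25, 26}; there are 19 of them.

19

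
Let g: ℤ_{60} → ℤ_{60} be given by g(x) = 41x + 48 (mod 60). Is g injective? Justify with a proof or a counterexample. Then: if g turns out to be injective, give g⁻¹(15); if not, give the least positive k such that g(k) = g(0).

27

Recall that injectivity means: for all a, b in the domain, g(a) = g(b) implies a = b.
Suppose g(a) = g(b) in ℤ_{60}. Then 41a + 48 ≡ 41b + 48 (mod 60), so 41(a − b) ≡ 0 (mod 60).
Since gcd(41, 60) = 1, 41 is invertible modulo 60, so a − b ≡ 0 (mod 60), i.e. a = b.
Therefore g is injective.
We now compute 41⁻¹ mod 60 explicitly. Euclid's algorithm: 60 = 1·41 + 19, 41 = 2·19 + 3, 19 = 6·3 + 1; back-substituting gives 1 = 41·41 − 28·60, so 41⁻¹ ≡ 41 (mod 60).
Since g is injective, we find g⁻¹(15): we need 41x ≡ 15 − 48 ≡ 27 (mod 60). Using 41⁻¹ = 41: x ≡ 41·27 = 1107 = 18·60 + 27, so x = 27.
Check: g(27) = 41·27 + 48 = 1155 = 19·60 + 15 ≡ 15 (mod 60).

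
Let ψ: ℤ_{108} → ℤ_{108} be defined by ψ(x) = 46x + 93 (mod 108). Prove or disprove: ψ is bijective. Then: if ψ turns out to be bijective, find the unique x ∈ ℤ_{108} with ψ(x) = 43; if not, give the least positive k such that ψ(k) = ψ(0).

54

We have gcd(46, 108) = 2 > 1. Taking a = 0 and b = 54: ψ(0) = 93 and ψ(54) = 46·54 + 93 = 2577 ≡ 93 (mod 108).
So ψ(0) = ψ(54) while 0 ≠ 54, thus ψ is not injective, hence not bijective.
Since ψ is not bijective, we find the least positive k with ψ(k) = ψ(0): this means 46k ≡ 0 (mod 108), i.e. 108 ∣ 46k. Since gcd(46, 108) = 2, dividing through by 2 this holds exactly when 54 ∣ 23k, and as gcd(23, 54) = 1, exactly when 54 ∣ k.
The smallest positive such k is 54.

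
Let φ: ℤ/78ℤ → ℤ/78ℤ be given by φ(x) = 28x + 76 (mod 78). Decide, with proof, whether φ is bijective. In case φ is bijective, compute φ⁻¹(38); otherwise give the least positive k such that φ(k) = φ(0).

39

We have gcd(28, 78) = 2 > 1. Taking s = 0 and t = 39: φ(0) = 76 and φ(39) = 28·39 + 76 = 1168 ≡ 76 (mod 78).
So φ(0) = φ(39) while 0 ≠ 39, thus φ is not injective, hence not bijective.
Since φ is not bijective, we find the least positive k with φ(k) = φ(0): this means 28k ≡ 0 (mod 78), i.e. 78 ∣ 28k. Since gcd(28, 78) = 2, dividing through by 2 this holds exactly when 39 ∣ 14k, and as gcd(14, 39) = 1, exactly when 39 ∣ k.
The smallest positive such k is 39.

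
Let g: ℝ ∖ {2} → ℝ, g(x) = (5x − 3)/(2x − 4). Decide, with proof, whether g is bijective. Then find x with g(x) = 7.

25/9

If g(x) = 5/2, cross-multiplying gives 2(5x − 3) = 5(2x − 4), which simplifies to −6 = −20 — false.  So 5/2 has no preimage and g is not surjective.
Thus g is not bijective.
Solving g(x) = 7: cross-multiplying gives 5x − 3 = 7(2x − 4), which rearranges to −9x = −25, so x = 25/9.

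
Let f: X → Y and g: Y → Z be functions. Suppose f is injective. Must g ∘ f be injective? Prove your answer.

No. Take X = Y = Z = {0, 1, 2}, f = identity (injective), and g(x) = 0 for every x.
Then (g ∘ f)(0) = 0 = (g ∘ f)(2) with 0 ≠ 2, so g ∘ f is not injective.

not injective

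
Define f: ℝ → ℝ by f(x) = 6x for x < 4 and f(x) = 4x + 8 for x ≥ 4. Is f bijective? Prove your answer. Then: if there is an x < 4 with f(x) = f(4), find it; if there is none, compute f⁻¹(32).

6

Both pieces are strictly increasing (slopes 6 and 4), so each is injective on its own interval.
The left piece maps (−∞, 4) onto (−∞, 24); the right piece maps [4, ∞) onto [24, ∞).
Since 24 = 24, the images partition ℝ: f is injective and surjective, hence bijective.
Because the two images are disjoint, no x < 4 has f(x) = f(4), so we compute f⁻¹(32): 32 lies in [24, ∞), so solve 4x + 8 = 32: x = (32 − 8)/4 = 6.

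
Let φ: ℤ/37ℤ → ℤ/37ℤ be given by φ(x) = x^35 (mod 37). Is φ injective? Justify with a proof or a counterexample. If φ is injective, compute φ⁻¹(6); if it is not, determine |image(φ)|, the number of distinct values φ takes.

31

Since 37 is prime, the nonzero elements of ℤ/37ℤ form a cyclic group of order 36.
As gcd(35, 36) = 1, raising to the 35th power is a bijection on this group: if a^35 ≡ b^35 then (ab^{−1})^35 = 1, and the only element of order dividing gcd(35, 36) = 1 is 1, so a = b.
With φ(0) = 0 this makes φ injective on all of ℤ/37ℤ, hence bijective (finite equal-size domain and codomain). In particular φ is injective.
Since φ is injective, we find the preimage of 6. The inverse of x ↦ x^35 on (ℤ/37ℤ)^× is x ↦ x^35, because 35·35 = 1225 = 34·36 + 1 ≡ 1 (mod 36) and x^{36} = 1 for x ≠ 0 (Fermat). So φ⁻¹(6) = 6^35 mod 37.
Repeated squaring mod 37: 6^1 ≡ 6, 6^2 ≡ 6² = 36, 6^4 ≡ 36² = 1296 ≡ 1, 6^8 ≡ 1² = 1, 6^16 ≡ 1² = 1, 6^32 ≡ 1² = 1. Since 35 = 32 + 2 + 1, 6^35 ≡ 1·36·6: 1·36 = 36, then 36·6 = 216 ≡ 31. So 6^35 ≡ 31 (mod 37).
Hence φ⁻¹(6) = 31.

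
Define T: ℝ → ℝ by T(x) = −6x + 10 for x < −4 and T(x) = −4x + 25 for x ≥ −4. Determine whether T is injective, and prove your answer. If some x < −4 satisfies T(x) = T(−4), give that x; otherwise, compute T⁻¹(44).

Both pieces are strictly decreasing (slopes −6 and −4), so each is injective on its own interval.
The left piece maps (−∞, −4) onto (34, ∞); the right piece maps [−4, ∞) onto (−∞, 41].
These images overlap. In particular T(−4) = 41 (right piece), and solving −6x + 10 = 41 on the left piece gives x = −31/6 < −4.
So T(−31/6) = T(−4) with −31/6 ≠ −4, and T is not injective. This x = −31/6 is the requested value below −4.

-31/6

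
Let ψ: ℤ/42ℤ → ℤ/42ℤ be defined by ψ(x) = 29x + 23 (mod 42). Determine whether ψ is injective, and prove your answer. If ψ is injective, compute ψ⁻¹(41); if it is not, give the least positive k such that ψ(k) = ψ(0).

If ψ(a) = ψ(b), then 29a ≡ 29b (mod 42). Because gcd(29, 42) = 1, we may cancel 29 to get a ≡ b (mod 42).
Therefore ψ is injective.
We now compute 29⁻¹ mod 42 explicitly. Euclid's algorithm: 42 = 1·29 + 13, 29 = 2·13 + 3, 13 = 4·3 + 1; back-substituting gives 1 = 29·29 − 20·42, so 29⁻¹ ≡ 29 (mod 42).
Since ψ is injective, we find ψ⁻¹(41): we need 29x ≡ 41 − 23 ≡ 18 (mod 42). Using 29⁻¹ = 29: x ≡ 29·18 = 522 = 12·42 + 18, so x = 18.
Check: ψ(18) = 29·18 + 23 = 545 = 12·42 + 41 ≡ 41 (mod 42).

18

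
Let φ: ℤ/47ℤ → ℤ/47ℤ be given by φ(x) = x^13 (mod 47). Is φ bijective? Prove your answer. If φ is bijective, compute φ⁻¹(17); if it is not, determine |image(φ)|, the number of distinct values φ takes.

16

Since 47 is prime, the nonzero elements of ℤ/47ℤ form a cyclic group of order 46.
As gcd(13, 46) = 1, raising to the 13th power is a bijection on this group: if x_1^13 ≡ x_2^13 then (x_1x_2^{−1})^13 = 1, and the only element of order dividing gcd(13, 46) = 1 is 1, so x_1 = x_2.
With φ(0) = 0 this makes φ injective on all of ℤ/47ℤ, hence bijective (finite equal-size domain and codomain). In particular φ is bijective.
Since φ is bijective, we find the preimage of 17. The inverse of x ↦ x^13 on (ℤ/47ℤ)^× is x ↦ x^39, because 13·39 = 507 = 11·46 + 1 ≡ 1 (mod 46) and x^{46} = 1 for x ≠ 0 (Fermat). So φ⁻¹(17) = 17^39 mod 47.
Repeated squaring mod 47: 17^1 ≡ 17, 17^2 ≡ 17² = 289 ≡ 7, 17^4 ≡ 7² = 49 ≡ 2, 17^8 ≡ 2² = 4, 17^16 ≡ 4² = 16, 17^32 ≡ 16² = 256 ≡ 21. Since 39 = 32 + 4 + 2 + 1, 17^39 ≡ 21·2·7·17: 21·2 = 42, then 42·7 = 294 ≡ 12, then 12·17 = 204 ≡ 16. So 17^39 ≡ 16 (mod 47).
Hence φ⁻¹(17) = 16.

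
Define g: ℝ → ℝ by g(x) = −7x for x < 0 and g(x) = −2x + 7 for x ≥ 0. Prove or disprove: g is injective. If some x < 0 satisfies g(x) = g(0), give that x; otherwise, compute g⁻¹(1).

-1

Both pieces are strictly decreasing (slopes −7 and −2), so each is injective on its own interval.
The left piece maps (−∞, 0) onto (0, ∞); the right piece maps [0, ∞) onto (−∞, 7].
These images overlap. In particular g(0) = 7 (right piece), and solving −7x = 7 on the left piece gives x = −1 < 0.
So g(−1) = g(0) with −1 ≠ 0, and g is not injective. This x = −1 is the requested value below 0.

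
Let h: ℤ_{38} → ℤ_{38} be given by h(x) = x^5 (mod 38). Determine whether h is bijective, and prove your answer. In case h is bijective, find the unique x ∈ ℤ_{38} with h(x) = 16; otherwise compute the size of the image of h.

28

Computing x^5 mod 38 for each x (by repeated squaring, reducing mod 38 at every step), the values h(0), h(1), …, h(37) are: 0, 1, 32, 15, 36, 9, 24, 11, 12, 35, 22, 7, 8, 33, 10, 21, 4, 25, 18, 19, 20, 13, 34, 17, 28, 5, 30, 31, 16, 3, 26, 27, 14, 29, 2, 23, 6, 37.
Every element of ℤ_{38} appears exactly once in this list, so h is a bijection, and in particular bijective.
Since h is bijective, we read off the preimage of 16 from the same table: h(28) = 16, so h⁻¹(16) = 28.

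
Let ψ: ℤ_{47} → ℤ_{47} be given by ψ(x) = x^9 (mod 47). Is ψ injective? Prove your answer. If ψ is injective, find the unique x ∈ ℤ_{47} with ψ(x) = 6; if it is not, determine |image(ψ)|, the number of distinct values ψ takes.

Since 47 is prime, the nonzero elements of ℤ_{47} form a cyclic group of order 46.
As gcd(9, 46) = 1, raising to the 9th power is a bijection on this group: if a^9 ≡ b^9 then (ab^{−1})^9 = 1, and the only element of order dividing gcd(9, 46) = 1 is 1, so a = b.
With ψ(0) = 0 this makes ψ injective on all of ℤ_{47}, hence bijective (finite equal-size domain and codomain). In particular ψ is injective.
Since ψ is injective, we find the preimage of 6. The inverse of x ↦ x^9 on (ℤ_{47})^× is x ↦ x^41, because 9·41 = 369 = 8·46 + 1 ≡ 1 (mod 46) and x^{46} = 1 for x ≠ 0 (Fermat). So ψ⁻¹(6) = 6^41 mod 47.
Repeated squaring mod 47: 6^1 ≡ 6, 6^2 ≡ 6² = 36, 6^4 ≡ 36² = 1296 ≡ 27, 6^8 ≡ 27² = 729 ≡ 24, 6^16 ≡ 24² = 576 ≡ 12, 6^32 ≡ 12² = 144 ≡ 3. Since 41 = 32 + 8 + 1, 6^41 ≡ 3·24·6: 3·24 = 72 ≡ 25, then 25·6 = 150 ≡ 9. So 6^41 ≡ 9 (mod 47).
Hence ψ⁻¹(6) = 9.

9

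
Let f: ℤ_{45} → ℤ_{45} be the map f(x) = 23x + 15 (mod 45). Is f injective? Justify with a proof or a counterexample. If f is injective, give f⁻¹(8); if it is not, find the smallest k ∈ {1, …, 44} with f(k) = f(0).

31

Recall that f is injective when f(x_1) = f(x_2) forces x_1 = x_2.
If f(x_1) = f(x_2), then 23x_1 ≡ 23x_2 (mod 45). Because gcd(23, 45) = 1, we may cancel 23 to get x_1 ≡ x_2 (mod 45).
Hence f is injective.
We now compute 23⁻¹ mod 45 explicitly. Euclid's algorithm: 45 = 1·23 + 22, 23 = 1·22 + 1; back-substituting gives 1 = 2·23 − 1·45, so 23⁻¹ ≡ 2 (mod 45).
Since f is injective, we find f⁻¹(8): we need 23x ≡ 8 − 15 ≡ 38 (mod 45). Using 23⁻¹ = 2: x ≡ 2·38 = 76 = 1·45 + 31, so x = 31.
Check: f(31) = 23·31 + 15 = 728 = 16·45 + 8 ≡ 8 (mod 45).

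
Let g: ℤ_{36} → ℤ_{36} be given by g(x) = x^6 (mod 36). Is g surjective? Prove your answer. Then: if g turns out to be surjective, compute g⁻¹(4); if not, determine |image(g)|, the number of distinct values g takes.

g(2): Repeated squaring mod 36: 2^1 ≡ 2, 2^2 ≡ 2² = 4, 2^4 ≡ 4² = 16. Since 6 = 4 + 2, 2^6 ≡ 16·4: 16·4 = 64 ≡ 28. So 2^6 ≡ 28 (mod 36).
g(4): Repeated squaring mod 36: 4^1 ≡ 4, 4^2 ≡ 4² = 16, 4^4 ≡ 16² = 256 ≡ 4. Since 6 = 4 + 2, 4^6 ≡ 4·16: 4·16 = 64 ≡ 28. So 4^6 ≡ 28 (mod 36).
So g(2) = g(4) = 28 while 2 ≠ 4, hence g is not injective.
A non-injective map from the 36-element set ℤ_{36} to itself takes at most 35 distinct values, so it cannot be surjective. Thus g is not surjective.
Since g is not surjective, we determine |image(g)|. Computing x^6 mod 36 for each x (by repeated squaring, reducing mod 36 at every step), the values g(0), g(1), …, g(35) are: 0, 1, 28, 9, 28, 1, 0, 1, 28, 9, 28, 1, 0, 1, 28, 9, 28, 1, 0, 1, 28, 9, 28, 1, 0, 1, 28, 9, 28, 1, 0, 1, 28, 9, 28, 1.
The distinct values are {0, 1, 9, 28}; there are 4 of them.

4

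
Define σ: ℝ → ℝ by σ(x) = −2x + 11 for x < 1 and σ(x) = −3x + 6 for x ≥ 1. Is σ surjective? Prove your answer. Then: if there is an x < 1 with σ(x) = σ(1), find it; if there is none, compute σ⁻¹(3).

1

Both pieces are strictly decreasing (slopes −2 and −3), so each is injective on its own interval.
The left piece maps (−∞, 1) onto (9, ∞); the right piece maps [1, ∞) onto (−∞, 3].
The union (9, ∞) ∪ (−∞, 3] omits the interval between 9 and 3; in particular 9 has no preimage. So σ is not surjective.
Because the two images are disjoint, no x < 1 has σ(x) = σ(1), so we compute σ⁻¹(3): 3 lies in (−∞, 3], so solve −3x + 6 = 3: x = (3 − 6)/(−3) = 1.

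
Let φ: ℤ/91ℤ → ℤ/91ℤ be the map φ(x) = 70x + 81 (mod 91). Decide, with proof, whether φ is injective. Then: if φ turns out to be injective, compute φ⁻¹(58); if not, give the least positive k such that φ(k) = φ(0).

We have gcd(70, 91) = 7 > 1. Taking s = 0 and t = 13: φ(0) = 81 and φ(13) = 70·13 + 81 = 991 ≡ 81 (mod 91).
So φ(0) = φ(13) while 0 ≠ 13, thus φ is not injective.
Since φ is not injective, we find the least positive k with φ(k) = φ(0): this means 70k ≡ 0 (mod 91), i.e. 91 ∣ 70k. Since gcd(70, 91) = 7, dividing through by 7 this holds exactly when 13 ∣ 10k, and as gcd(10, 13) = 1, exactly when 13 ∣ k.
The smallest positive such k is 13.

13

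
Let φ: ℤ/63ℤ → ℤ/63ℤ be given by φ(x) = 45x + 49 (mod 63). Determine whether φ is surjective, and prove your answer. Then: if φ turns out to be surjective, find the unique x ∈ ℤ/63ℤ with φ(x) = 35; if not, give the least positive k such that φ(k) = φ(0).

7

Since gcd(45, 63) = 9, we have 45x ≡ 0 (mod 9) for all x, so φ(x) ≡ 4 (mod 9).
But 0 ≢ 4 (mod 9), so 0 ∈ ℤ/63ℤ has no preimage. Hence φ is not surjective.
Since φ is not surjective, we find the least positive k with φ(k) = φ(0): this means 45k ≡ 0 (mod 63), i.e. 63 ∣ 45k. Since gcd(45, 63) = 9, dividing through by 9 this holds exactly when 7 ∣ 5k, and as gcd(5, 7) = 1, exactly when 7 ∣ k.
The smallest positive such k is 7.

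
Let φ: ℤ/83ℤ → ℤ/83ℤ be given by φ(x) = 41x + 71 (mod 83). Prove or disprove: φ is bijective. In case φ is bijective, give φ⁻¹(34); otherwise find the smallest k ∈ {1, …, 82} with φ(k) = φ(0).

Recall that injectivity means: for all u, v in the domain, φ(u) = φ(v) implies u = v.
If φ(u) = φ(v), then 41u ≡ 41v (mod 83). Because gcd(41, 83) = 1, we may cancel 41 to get u ≡ v (mod 83).
We now compute 41⁻¹ mod 83 explicitly. Euclid's algorithm: 83 = 2·41 + 1; back-substituting gives 1 = 81·41 − 40·83, so 41⁻¹ ≡ 81 (mod 83).
For any y ∈ ℤ/83ℤ, x = 81(y − 71) mod 83 satisfies φ(x) = 41·81(y − 71) + 71 ≡ y (since 41·81 ≡ 1 mod 83). So every y has a preimage.
Thus φ is bijective.
Since φ is bijective, we compute φ⁻¹(34): solve 41x + 71 ≡ 34 (mod 83), i.e. 41x ≡ 46 (mod 83).
Multiplying by 41⁻¹ = 81 gives x ≡ 81·46 = 3726 = 44·83 + 74 ≡ 74 (mod 83).
Check: φ(74) = 41·74 + 71 = 3105 = 37·83 + 34 ≡ 34 (mod 83).

74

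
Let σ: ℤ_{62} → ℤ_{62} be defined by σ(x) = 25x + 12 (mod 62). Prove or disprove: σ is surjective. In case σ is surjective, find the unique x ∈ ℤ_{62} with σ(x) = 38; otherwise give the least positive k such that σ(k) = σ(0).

Since gcd(25, 62) = 1, 25 is invertible modulo 62. Euclid's algorithm: 62 = 2·25 + 12, 25 = 2·12 + 1; back-substituting gives 1 = 5·25 − 2·62, so 25⁻¹ ≡ 5 (mod 62).
For any y ∈ ℤ_{62}, x = 5(y − 12) mod 62 satisfies σ(x) = 25·5(y − 12) + 12 ≡ y (since 25·5 ≡ 1 mod 62). So every y has a preimage.
Thus σ is surjective.
Since σ is surjective, we compute σ⁻¹(38): solve 25x + 12 ≡ 38 (mod 62), i.e. 25x ≡ 26 (mod 62).
Multiplying by 25⁻¹ = 5 gives x ≡ 5·26 = 130 = 2·62 + 6 ≡ 6 (mod 62).
Check: σ(6) = 25·6 + 12 = 162 = 2·62 + 38 ≡ 38 (mod 62).

6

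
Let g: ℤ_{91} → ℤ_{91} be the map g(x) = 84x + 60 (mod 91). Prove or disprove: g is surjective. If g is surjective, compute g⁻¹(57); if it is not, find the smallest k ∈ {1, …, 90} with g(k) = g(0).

Recall that surjectivity means every element of the codomain has a preimage under g.
Since gcd(84, 91) = 7, we have 84x ≡ 0 (mod 7) for all x, so g(x) ≡ 4 (mod 7).
But 0 ≢ 4 (mod 7), so 0 ∈ ℤ_{91} has no preimage. Therefore g is not surjective.
Since g is not surjective, we find the least positive k with g(k) = g(0): this means 84k ≡ 0 (mod 91), i.e. 91 ∣ 84k. Since gcd(84, 91) = 7, dividing through by 7 this holds exactly when 13 ∣ 12k, and as gcd(12, 13) = 1, exactly when 13 ∣ k.
The smallest positive such k is 13.

13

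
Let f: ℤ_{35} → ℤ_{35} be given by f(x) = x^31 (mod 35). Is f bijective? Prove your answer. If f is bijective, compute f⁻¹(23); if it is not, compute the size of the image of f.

Computing x^31 mod 35 for each x (by repeated squaring, reducing mod 35 at every step), the values f(0), f(1), …, f(34) are: 0, 1, 23, 17, 4, 5, 6, 28, 22, 9, 10, 11, 33, 27, 14, 15, 16, 3, 32, 19, 20, 21, 8, 2, 24, 25, 26, 13, 7, 29, 30, 31, 18, 12, 34.
Every element of ℤ_{35} appears exactly once in this list, so f is a bijection, and in particular bijective.
Since f is bijective, we read off the preimage of 23 from the same table: f(2) = 23, so f⁻¹(23) = 2.

2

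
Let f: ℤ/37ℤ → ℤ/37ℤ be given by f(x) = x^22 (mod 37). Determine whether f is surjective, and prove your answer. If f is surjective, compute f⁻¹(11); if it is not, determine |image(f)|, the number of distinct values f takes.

f(18): Repeated squaring mod 37: 18^1 ≡ 18, 18^2 ≡ 18² = 324 ≡ 28, 18^4 ≡ 28² = 784 ≡ 7, 18^8 ≡ 7² = 49 ≡ 12, 18^16 ≡ 12² = 144 ≡ 33. Since 22 = 16 + 4 + 2, 18^22 ≡ 33·7·28: 33·7 = 231 ≡ 9, then 9·28 = 252 ≡ 30. So 18^22 ≡ 30 (mod 37).
f(19): Repeated squaring mod 37: 19^1 ≡ 19, 19^2 ≡ 19² = 361 ≡ 28, 19^4 ≡ 28² = 784 ≡ 7, 19^8 ≡ 7² = 49 ≡ 12, 19^16 ≡ 12² = 144 ≡ 33. Since 22 = 16 + 4 + 2, 19^22 ≡ 33·7·28: 33·7 = 231 ≡ 9, then 9·28 = 252 ≡ 30. So 19^22 ≡ 30 (mod 37).
So f(18) = f(19) = 30 while 18 ≠ 19, so f is not injective.
A non-injective map from the 37-element set ℤ/37ℤ to itself takes at most 36 distinct values, so it cannot be surjective. Thus f is not surjective.
Since f is not surjective, we determine |image(f)|. Computing x^22 mod 37 for each x (by repeated squaring, reducing mod 37 at every step), the values f(0), f(1), …, f(36) are: 0, 1, 21, 7, 34, 4, 36, 33, 11, 12, 10, 26, 16, 3, 27, 28, 9, 25, 30, 30, 25, 9, 28, 27, 3, 16, 26, 10, 12, 11, 33, 36, 4, 34, 7, 21, 1.
The distinct values are {0, 1, 3, 4, 7, 9, 10, 11, 12, 16, 21, 25, 26, 27, 28, 30, 33, 34, 36}; there are 19 of them.

19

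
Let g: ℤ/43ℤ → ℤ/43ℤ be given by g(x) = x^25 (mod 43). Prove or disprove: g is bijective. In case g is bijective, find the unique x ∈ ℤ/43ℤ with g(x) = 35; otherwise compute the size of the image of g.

21

Since 43 is prime, the nonzero elements of ℤ/43ℤ form a cyclic group of order 42.
As gcd(25, 42) = 1, raising to the 25th power is a bijection on this group: if u^25 ≡ v^25 then (uv^{−1})^25 = 1, and the only element of order dividing gcd(25, 42) = 1 is 1, so u = v.
With g(0) = 0 this makes g injective on all of ℤ/43ℤ, hence bijective (finite equal-size domain and codomain). In particular g is bijective.
Since g is bijective, we find the preimage of 35. The inverse of x ↦ x^25 on (ℤ/43ℤ)^× is x ↦ x^37, because 25·37 = 925 = 22·42 + 1 ≡ 1 (mod 42) and x^{42} = 1 for x ≠ 0 (Fermat). So g⁻¹(35) = 35^37 mod 43.
Repeated squaring mod 43: 35^1 ≡ 35, 35^2 ≡ 35² = 1225 ≡ 21, 35^4 ≡ 21² = 441 ≡ 11, 35^8 ≡ 11² = 121 ≡ 35, 35^16 ≡ 35² = 1225 ≡ 21, 35^32 ≡ 21² = 441 ≡ 11. Since 37 = 32 + 4 + 1, 35^37 ≡ 11·11·35: 11·11 = 121 ≡ 35, then 35·35 = 1225 ≡ 21. So 35^37 ≡ 21 (mod 43).
Hence g⁻¹(35) = 21.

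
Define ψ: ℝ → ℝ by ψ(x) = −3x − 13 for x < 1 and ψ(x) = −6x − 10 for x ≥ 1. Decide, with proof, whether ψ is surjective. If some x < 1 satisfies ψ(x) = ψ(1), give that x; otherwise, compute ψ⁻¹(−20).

Both pieces are strictly decreasing (slopes −3 and −6), so each is injective on its own interval.
The left piece maps (−∞, 1) onto (−16, ∞); the right piece maps [1, ∞) onto (−∞, −16].
These images together cover ℝ, so ψ is surjective.
Because the two images are disjoint, no x < 1 has ψ(x) = ψ(1), so we compute ψ⁻¹(−20): −20 lies in (−∞, −16], so solve −6x − 10 = −20: x = (−20 + 10)/(−6) = 5/3.

5/3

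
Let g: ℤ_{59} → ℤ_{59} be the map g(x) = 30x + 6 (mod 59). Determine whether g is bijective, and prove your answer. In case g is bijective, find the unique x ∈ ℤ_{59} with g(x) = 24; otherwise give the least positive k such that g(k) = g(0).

36

If g(u) = g(v), then 30u ≡ 30v (mod 59). Because gcd(30, 59) = 1, we may cancel 30 to get u ≡ v (mod 59).
We now compute 30⁻¹ mod 59 explicitly. Euclid's algorithm: 59 = 1·30 + 29, 30 = 1·29 + 1; back-substituting gives 1 = 2·30 − 1·59, so 30⁻¹ ≡ 2 (mod 59).
Then y ↦ 2(y − 6) is a two-sided inverse to g, so every y ∈ ℤ_{59} has a preimage.
Thus g is bijective.
Since g is bijective, we compute g⁻¹(24): solve 30x + 6 ≡ 24 (mod 59), i.e. 30x ≡ 18 (mod 59).
Multiplying by 30⁻¹ = 2 gives x ≡ 2·18 = 36 ≡ 36 (mod 59).
Check: g(36) = 30·36 + 6 = 1086 = 18·59 + 24 ≡ 24 (mod 59).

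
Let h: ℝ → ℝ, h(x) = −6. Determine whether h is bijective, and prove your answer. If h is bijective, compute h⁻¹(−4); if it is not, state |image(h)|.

h(0) = −6 = h(1) with 0 ≠ 1, so h is not injective, hence not bijective.
Since h is not bijective, we state |image(h)|: the image of h is {−6}, which has 1 element.

1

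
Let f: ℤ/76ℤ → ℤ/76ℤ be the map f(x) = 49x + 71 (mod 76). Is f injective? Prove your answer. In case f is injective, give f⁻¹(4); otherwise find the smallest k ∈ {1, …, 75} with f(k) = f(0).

By definition, f is injective when f(s) = f(t) forces s = t.
Suppose f(s) = f(t) in ℤ/76ℤ. Then 49s + 71 ≡ 49t + 71 (mod 76), so 49(s − t) ≡ 0 (mod 76).
Since gcd(49, 76) = 1, 49 is invertible modulo 76, so s − t ≡ 0 (mod 76), i.e. s = t.
Therefore f is injective.
We now compute 49⁻¹ mod 76 explicitly. Euclid's algorithm: 76 = 1·49 + 27, 49 = 1·27 + 22, 27 = 1·22 + 5, 22 = 4·5 + 2, 5 = 2·2 + 1; back-substituting gives 1 = 45·49 − 29·76, so 49⁻¹ ≡ 45 (mod 76).
Since f is injective, we compute f⁻¹(4): solve 49x + 71 ≡ 4 (mod 76), i.e. 49x ≡ 9 (mod 76).
Multiplying by 49⁻¹ = 45 gives x ≡ 45·9 = 405 = 5·76 + 25 ≡ 25 (mod 76).
Check: f(25) = 49·25 + 71 = 1296 = 17·76 + 4 ≡ 4 (mod 76).

25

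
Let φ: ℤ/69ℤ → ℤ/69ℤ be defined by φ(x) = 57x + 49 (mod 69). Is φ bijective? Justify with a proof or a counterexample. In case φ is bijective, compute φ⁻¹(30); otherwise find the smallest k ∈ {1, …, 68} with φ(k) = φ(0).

Recall that injectivity means: for all x_1, x_2 in the domain, φ(x_1) = φ(x_2) implies x_1 = x_2.
We have gcd(57, 69) = 3 > 1. Taking x_1 = 0 and x_2 = 23: φ(0) = 49 and φ(23) = 57·23 + 49 = 1360 ≡ 49 (mod 69).
So φ(0) = φ(23) while 0 ≠ 23, thus φ is not injective, hence not bijective.
Since φ is not bijective, we find the least positive k with φ(k) = φ(0): this means 57k ≡ 0 (mod 69), i.e. 69 ∣ 57k. Since gcd(57, 69) = 3, dividing through by 3 this holds exactly when 23 ∣ 19k, and as gcd(19, 23) = 1, exactly when 23 ∣ k.
The smallest positive such k is 23.

23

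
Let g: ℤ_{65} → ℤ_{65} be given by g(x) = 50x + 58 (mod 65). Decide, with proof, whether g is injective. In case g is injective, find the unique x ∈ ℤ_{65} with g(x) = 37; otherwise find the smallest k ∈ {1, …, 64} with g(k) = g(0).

13

We have gcd(50, 65) = 5 > 1. Taking a = 0 and b = 13: g(0) = 58 and g(13) = 50·13 + 58 = 708 ≡ 58 (mod 65).
So g(0) = g(13) while 0 ≠ 13, thus g is not injective.
Since g is not injective, we find the least positive k with g(k) = g(0): this means 50k ≡ 0 (mod 65), i.e. 65 ∣ 50k. Since gcd(50, 65) = 5, dividing through by 5 this holds exactly when 13 ∣ 10k, and as gcd(10, 13) = 1, exactly when 13 ∣ k.
The smallest positive such k is 13.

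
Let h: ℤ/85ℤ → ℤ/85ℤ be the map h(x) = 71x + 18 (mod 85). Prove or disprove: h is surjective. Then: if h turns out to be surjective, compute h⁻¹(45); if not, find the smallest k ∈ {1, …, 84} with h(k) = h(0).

Since gcd(71, 85) = 1, 71 is invertible modulo 85. Euclid's algorithm: 85 = 1·71 + 14, 71 = 5·14 + 1; back-substituting gives 1 = 6·71 − 5·85, so 71⁻¹ ≡ 6 (mod 85).
Then y ↦ 6(y − 18) is a two-sided inverse to h, so every y ∈ ℤ/85ℤ has a preimage.
Therefore h is surjective.
Since h is surjective, we compute h⁻¹(45): solve 71x + 18 ≡ 45 (mod 85), i.e. 71x ≡ 27 (mod 85).
Multiplying by 71⁻¹ = 6 gives x ≡ 6·27 = 162 = 1·85 + 77 ≡ 77 (mod 85).
Check: h(77) = 71·77 + 18 = 5485 = 64·85 + 45 ≡ 45 (mod 85).

77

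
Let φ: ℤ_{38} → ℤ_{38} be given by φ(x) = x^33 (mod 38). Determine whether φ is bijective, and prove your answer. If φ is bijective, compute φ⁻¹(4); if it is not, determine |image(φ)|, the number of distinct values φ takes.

φ(4): Repeated squaring mod 38: 4^1 ≡ 4, 4^2 ≡ 4² = 16, 4^4 ≡ 16² = 256 ≡ 28, 4^8 ≡ 28² = 784 ≡ 24, 4^16 ≡ 24² = 576 ≡ 6, 4^32 ≡ 6² = 36. Since 33 = 32 + 1, 4^33 ≡ 36·4: 36·4 = 144 ≡ 30. So 4^33 ≡ 30 (mod 38).
φ(6): Repeated squaring mod 38: 6^1 ≡ 6, 6^2 ≡ 6² = 36, 6^4 ≡ 36² = 1296 ≡ 4, 6^8 ≡ 4² = 16, 6^16 ≡ 16² = 256 ≡ 28, 6^32 ≡ 28² = 784 ≡ 24. Since 33 = 32 + 1, 6^33 ≡ 24·6: 24·6 = 144 ≡ 30. So 6^33 ≡ 30 (mod 38).
So φ(4) = φ(6) = 30 while 4 ≠ 6, thus φ is not injective, hence not bijective.
Since φ is not bijective, we determine |image(φ)|. Computing x^33 mod 38 for each x (by repeated squaring, reducing mod 38 at every step), the values φ(0), φ(1), …, φ(37) are: 0, 1, 12, 31, 30, 7, 30, 1, 18, 11, 8, 1, 18, 27, 12, 27, 26, 7, 18, 19, 20, 31, 12, 11, 26, 11, 20, 37, 30, 27, 20, 37, 8, 31, 8, 7, 26, 37.
The distinct values are {0, 1, 7, 8, 11, 12, 18, 19, 20, 26, 27, 30, 31, 37}; there are 14 of them.

14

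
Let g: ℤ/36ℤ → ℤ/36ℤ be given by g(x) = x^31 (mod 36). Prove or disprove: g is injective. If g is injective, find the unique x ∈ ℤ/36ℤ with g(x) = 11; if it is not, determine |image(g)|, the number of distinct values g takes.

g(0) = 0^31 = 0.
g(6): Repeated squaring mod 36: 6^1 ≡ 6, 6^2 ≡ 6² = 36 ≡ 0, 6^4 ≡ 0² = 0, 6^8 ≡ 0² = 0, 6^16 ≡ 0² = 0. Since 31 = 16 + 8 + 4 + 2 + 1, 6^31 ≡ 0·0·0·0·6: 0·0 = 0, then 0·0 = 0, then 0·0 = 0, then 0·6 = 0. So 6^31 ≡ 0 (mod 36).
So g(0) = g(6) = 0 while 0 ≠ 6, hence g is not injective.
Since g is not injective, we determine |image(g)|. Computing x^31 mod 36 for each x (by repeated squaring, reducing mod 36 at every step), the values g(0), g(1), …, g(35) are: 0, 1, 20, 27, 4, 5, 0, 7, 8, 9, 28, 11, 0, 13, 32, 27, 16, 17, 0, 19, 20, 9, 4, 23, 0, 25, 8, 27, 28, 29, 0, 31, 32, 9, 16, 35.
The distinct values are {0, 1, 4, 5, 7, 8, 9, 11, 13, 16, 17, 19, 20, 23, 25, 27, 28, 29, 31, 32, 35}; there are 21 of them.

21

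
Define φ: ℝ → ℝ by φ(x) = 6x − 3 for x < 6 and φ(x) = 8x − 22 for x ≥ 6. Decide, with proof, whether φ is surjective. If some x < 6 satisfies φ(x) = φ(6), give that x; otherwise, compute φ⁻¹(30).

29/6

Both pieces are strictly increasing (slopes 6 and 8), so each is injective on its own interval.
The left piece maps (−∞, 6) onto (−∞, 33); the right piece maps [6, ∞) onto [26, ∞).
The union (−∞, 33) ∪ [26, ∞) covers ℝ, so φ is surjective.
For the follow-up: the images overlap, so an x < 6 with φ(x) = φ(6) exists. φ(6) = 26; solving 6x − 3 = 26 for x < 6 gives x = (26 + 3)/6 = 29/6.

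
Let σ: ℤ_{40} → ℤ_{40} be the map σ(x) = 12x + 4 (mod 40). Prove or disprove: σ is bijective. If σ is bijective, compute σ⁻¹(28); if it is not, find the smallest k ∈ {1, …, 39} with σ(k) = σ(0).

10

We have gcd(12, 40) = 4 > 1. Taking u = 0 and v = 10: σ(0) = 4 and σ(10) = 12·10 + 4 = 124 ≡ 4 (mod 40).
So σ(0) = σ(10) while 0 ≠ 10, thus σ is not injective, hence not bijective.
Since σ is not bijective, we find the least positive k with σ(k) = σ(0): this means 12k ≡ 0 (mod 40), i.e. 40 ∣ 12k. Since gcd(12, 40) = 4, dividing through by 4 this holds exactly when 10 ∣ 3k, and as gcd(3, 10) = 1, exactly when 10 ∣ k.
The smallest positive such k is 10.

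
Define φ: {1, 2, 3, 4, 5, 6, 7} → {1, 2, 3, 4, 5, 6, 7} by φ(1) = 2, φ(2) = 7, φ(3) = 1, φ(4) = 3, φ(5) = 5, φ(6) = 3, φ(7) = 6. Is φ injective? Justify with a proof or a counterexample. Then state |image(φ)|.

6

φ(4) = 3 = φ(6) with 4 ≠ 6, so φ is not injective.
The image of φ is {1, 2, 3, 5, 6, 7}, which has 6 elements.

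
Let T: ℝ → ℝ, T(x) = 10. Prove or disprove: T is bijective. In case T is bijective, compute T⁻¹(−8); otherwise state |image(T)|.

T(0) = 10 = T(1) with 0 ≠ 1, so T is not injective, hence not bijective.
Since T is not bijective, we state |image(T)|: the image of T is {10}, which has 1 element.

1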